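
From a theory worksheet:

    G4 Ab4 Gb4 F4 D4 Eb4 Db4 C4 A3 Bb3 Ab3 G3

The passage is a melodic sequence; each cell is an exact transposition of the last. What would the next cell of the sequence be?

E3 F3 Eb3 D3

The 4-note cells begin on G4, D4, A3 — each down a 4th from the last.
Statement 4 starts on E3 and keeps the same exact contour: E3 F3 Eb3 D3.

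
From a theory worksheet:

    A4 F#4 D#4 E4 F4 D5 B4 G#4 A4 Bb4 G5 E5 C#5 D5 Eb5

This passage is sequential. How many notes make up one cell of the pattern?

15 notes total. Splitting into 3 groups of 5:
A4 F#4 D#4 E4 F4 | D5 B4 G#4 A4 Bb4 | G5 E5 C#5 D5 Eb5
Each cell is the previous one up a 4th — so the unit is 5 notes.

5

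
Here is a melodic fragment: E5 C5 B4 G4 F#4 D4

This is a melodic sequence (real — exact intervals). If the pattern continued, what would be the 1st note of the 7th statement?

The unit is 2 notes. Position-1 pitches of the 3 shown cells: E5, B4, F#4.
Carrying that down a 4th forward: C#4 → G#3 → D#3 → A#2.

A#2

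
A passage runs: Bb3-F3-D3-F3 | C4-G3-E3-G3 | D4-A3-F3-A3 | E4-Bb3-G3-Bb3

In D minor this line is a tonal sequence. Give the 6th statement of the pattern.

G4 D4 Bb3 D4

The 4-note cells begin on Bb3, C4, D4, E4 — each up a 2nd from the last.
Extending up a 2nd: F4 → G4.
So cell 6 is G4 D4 Bb3 D4.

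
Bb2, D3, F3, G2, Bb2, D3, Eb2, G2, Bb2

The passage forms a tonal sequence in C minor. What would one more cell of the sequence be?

With a 3-note motive the entries are Bb2, G2, Eb2, each down a 3rd from the previous.
Statement 4 starts on C2 and keeps the same diatonic contour: C2 Eb2 G2.

C2 Eb2 G2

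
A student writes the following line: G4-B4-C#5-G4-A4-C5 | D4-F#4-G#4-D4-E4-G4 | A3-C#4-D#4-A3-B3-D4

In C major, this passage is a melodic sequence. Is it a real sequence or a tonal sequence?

Each cell has the same semitone pattern (4, 2, -6, 2, 3) — intervals are preserved exactly.
And C#5 lies outside C major, so the sequence is real rather than tonal.

real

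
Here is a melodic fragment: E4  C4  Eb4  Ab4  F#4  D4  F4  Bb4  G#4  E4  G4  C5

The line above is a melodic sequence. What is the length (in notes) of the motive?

There are 12 notes; a 4-note unit gives 3 cells:
E4 C4 Eb4 Ab4 | F#4 D4 F4 Bb4 | G#4 E4 G4 C5
That's a consistent up a 2nd shift per cell, and no other grouping gives one.

4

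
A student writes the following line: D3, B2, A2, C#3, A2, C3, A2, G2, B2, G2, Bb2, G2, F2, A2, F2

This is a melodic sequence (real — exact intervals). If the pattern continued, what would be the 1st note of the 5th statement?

Gb2

Grouping in 5s, the 1st note of each cell is D3, C3, Bb2.
Each moves down a 2nd. Continuing: Ab2 → Gb2.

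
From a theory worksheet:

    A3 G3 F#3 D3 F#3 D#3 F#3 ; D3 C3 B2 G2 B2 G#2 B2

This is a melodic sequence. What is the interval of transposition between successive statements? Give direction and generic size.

down a 5th

The 7-note cells begin on A3, D3 — each down a 5th from the last.
A3 to D3 is down a 5th.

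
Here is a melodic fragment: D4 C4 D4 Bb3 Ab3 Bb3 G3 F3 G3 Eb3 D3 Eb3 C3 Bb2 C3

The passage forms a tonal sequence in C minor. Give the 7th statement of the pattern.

With a 3-note motive the entries are D4, Bb3, G3, Eb3, C3, each down a 3rd from the previous.
Carrying on: Ab2 → F2.
From F2 the diatonic shape gives F2 Eb2 F2.

F2 Eb2 F2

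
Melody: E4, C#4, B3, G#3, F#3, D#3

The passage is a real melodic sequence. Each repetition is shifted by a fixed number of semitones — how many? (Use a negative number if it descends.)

-5

Taking 2-note groups, the heads are E4, B3, F#3: the pattern moves down a 4th.
E4 to B3 spans -5 semitones.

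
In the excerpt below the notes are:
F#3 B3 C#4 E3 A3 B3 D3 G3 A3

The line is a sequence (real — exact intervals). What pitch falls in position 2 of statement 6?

Db3

With 3-note cells, note 2 of each statement runs B3, A3, G3.
Carrying that down a 2nd forward: F3 → Eb3 → Db3.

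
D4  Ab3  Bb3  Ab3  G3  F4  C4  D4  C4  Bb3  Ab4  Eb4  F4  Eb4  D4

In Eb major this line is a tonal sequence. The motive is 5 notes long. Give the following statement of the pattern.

With a 5-note motive the entries are D4, F4, Ab4, each up a 3rd from the previous.
So cell 4 is C5 G4 Ab4 G4 F4.

C5 G4 Ab4 G4 F4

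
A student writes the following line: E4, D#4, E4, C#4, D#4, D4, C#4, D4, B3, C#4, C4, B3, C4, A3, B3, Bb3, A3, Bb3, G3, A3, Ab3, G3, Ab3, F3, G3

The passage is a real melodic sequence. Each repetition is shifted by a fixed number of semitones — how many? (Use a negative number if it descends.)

-2

Taking 5-note groups, the heads are E4, D4, C4, Bb3, Ab3: the pattern moves down a 2nd.
Counting half-steps from E4 to D4: -2.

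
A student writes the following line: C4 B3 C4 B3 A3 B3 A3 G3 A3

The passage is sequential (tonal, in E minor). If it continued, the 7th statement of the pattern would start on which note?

D3

The 3-note cells begin on C4, B3, A3 — each down a 2nd from the last.
Continuing: G3 → F#3 → E3 → D3. Statement 7 starts on D3.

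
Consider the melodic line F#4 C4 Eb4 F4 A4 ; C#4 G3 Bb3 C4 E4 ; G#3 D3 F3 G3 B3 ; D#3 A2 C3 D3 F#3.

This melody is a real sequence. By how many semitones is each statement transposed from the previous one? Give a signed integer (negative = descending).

The 5-note cells begin on F#4, C#4, G#3, D#3 — each down a 4th from the last.
F#4 to C#4 spans -5 semitones.

-5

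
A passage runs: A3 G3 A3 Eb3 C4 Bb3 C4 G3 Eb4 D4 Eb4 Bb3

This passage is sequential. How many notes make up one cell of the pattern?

12 notes total. Splitting into 3 groups of 4:
A3 G3 A3 Eb3 | C4 Bb3 C4 G3 | Eb4 D4 Eb4 Bb3
Every group is a transposition up a 3rd of the one before; no shorter unit works.

4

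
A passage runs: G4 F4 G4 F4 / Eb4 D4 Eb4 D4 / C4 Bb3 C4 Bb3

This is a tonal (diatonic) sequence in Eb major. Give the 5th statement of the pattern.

With a 4-note motive the entries are G4, Eb4, C4, each down a 3rd from the previous.
Continuing the starts: Ab3 → F3.
Statement 5 starts on F3 and keeps the same diatonic contour: F3 Eb3 F3 Eb3.

F3 Eb3 F3 Eb3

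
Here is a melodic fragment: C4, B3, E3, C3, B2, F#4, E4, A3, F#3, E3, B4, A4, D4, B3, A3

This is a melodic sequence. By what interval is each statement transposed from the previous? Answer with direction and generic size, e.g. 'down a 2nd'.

up a 4th

Unit = 5 notes; the statements start on C4, F#4, B4, moving up a 4th each time.
From C4 to F#4: up a 4th.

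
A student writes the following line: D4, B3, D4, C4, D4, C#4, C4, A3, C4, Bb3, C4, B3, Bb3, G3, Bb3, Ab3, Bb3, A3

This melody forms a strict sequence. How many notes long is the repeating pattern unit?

6

Try groups of 6 (3 cells in 18 notes):
D4 B3 D4 C4 D4 C#4 | C4 A3 C4 Bb3 C4 B3 | Bb3 G3 Bb3 Ab3 Bb3 A3
That's a consistent down a 2nd shift per cell, and no other grouping gives one.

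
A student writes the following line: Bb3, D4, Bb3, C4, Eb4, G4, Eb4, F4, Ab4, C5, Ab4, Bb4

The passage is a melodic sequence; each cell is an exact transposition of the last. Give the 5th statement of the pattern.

Gb5 Bb5 Gb5 Ab5

The 4-note cells begin on Bb3, Eb4, Ab4 — each up a 4th from the last.
Extending up a 4th: Db5 → Gb5.
So cell 5 is Gb5 Bb5 Gb5 Ab5.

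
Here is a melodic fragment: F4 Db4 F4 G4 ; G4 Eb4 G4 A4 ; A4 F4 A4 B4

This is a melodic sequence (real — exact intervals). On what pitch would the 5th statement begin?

The 4-note cells begin on F4, G4, A4 — each up a 2nd from the last.
Extending the heads up a 2nd: B4 → C#5.

C#5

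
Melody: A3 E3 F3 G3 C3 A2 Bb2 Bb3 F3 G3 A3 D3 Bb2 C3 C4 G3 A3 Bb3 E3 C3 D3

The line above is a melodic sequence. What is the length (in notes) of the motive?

Try groups of 7 (3 cells in 21 notes):
A3 E3 F3 G3 C3 A2 Bb2 | Bb3 F3 G3 A3 D3 Bb2 C3 | C4 G3 A3 Bb3 E3 C3 D3
Every group is a transposition up a 2nd of the one before; no shorter unit works.

7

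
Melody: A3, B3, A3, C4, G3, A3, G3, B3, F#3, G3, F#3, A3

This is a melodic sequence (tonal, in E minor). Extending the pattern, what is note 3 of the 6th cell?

C3

The unit is 4 notes. Position-3 pitches of the 3 shown cells: A3, G3, F#3.
Each moves down a 2nd. Continuing: E3 → D3 → C3.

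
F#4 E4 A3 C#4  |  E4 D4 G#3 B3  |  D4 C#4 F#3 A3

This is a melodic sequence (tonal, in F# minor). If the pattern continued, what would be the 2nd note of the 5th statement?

With 4-note cells, note 2 of each statement runs E4, D4, C#4.
Carrying that down a 2nd forward: B3 → A3.

A3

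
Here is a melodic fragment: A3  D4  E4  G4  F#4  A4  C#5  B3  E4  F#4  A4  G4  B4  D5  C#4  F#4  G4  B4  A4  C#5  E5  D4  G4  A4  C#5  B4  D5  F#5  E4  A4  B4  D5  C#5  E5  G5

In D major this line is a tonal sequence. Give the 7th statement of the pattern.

G4 C#5 D5 F#5 E5 G5 B5

With a 7-note motive the entries are A3, B3, C#4, D4, E4, each up a 2nd from the previous.
Extending up a 2nd: F#4 → G4.
Statement 7 starts on G4 and keeps the same diatonic contour: G4 C#5 D5 F#5 E5 G5 B5.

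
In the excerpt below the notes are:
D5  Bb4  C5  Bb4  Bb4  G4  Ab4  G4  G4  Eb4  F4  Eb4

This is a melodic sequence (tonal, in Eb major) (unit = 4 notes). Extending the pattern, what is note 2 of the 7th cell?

With 4-note cells, note 2 of each statement runs Bb4, G4, Eb4.
Extending down a 3rd: C4 → Ab3 → F3 → D3.

D3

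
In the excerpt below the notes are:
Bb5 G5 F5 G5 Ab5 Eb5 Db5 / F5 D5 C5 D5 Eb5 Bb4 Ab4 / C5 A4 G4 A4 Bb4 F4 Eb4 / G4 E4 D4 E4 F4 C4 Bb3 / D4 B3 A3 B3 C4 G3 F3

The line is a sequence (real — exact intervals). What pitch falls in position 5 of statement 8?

A2

Grouping in 7s, the 5th note of each cell is Ab5, Eb5, Bb4, F4, C4.
Carrying that down a 4th forward: G3 → D3 → A2.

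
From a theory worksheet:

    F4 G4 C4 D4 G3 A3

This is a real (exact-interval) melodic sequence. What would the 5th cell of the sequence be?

With a 2-note motive the entries are F4, C4, G3, each down a 4th from the previous.
Continuing the starts: D3 → A2.
From A2 the exact shape gives A2 B2.

A2 B2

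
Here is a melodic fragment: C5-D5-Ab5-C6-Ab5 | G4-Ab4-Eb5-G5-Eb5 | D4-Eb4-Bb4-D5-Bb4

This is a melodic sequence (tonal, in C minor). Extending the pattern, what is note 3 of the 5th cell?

The unit is 5 notes. Position-3 pitches of the 3 shown cells: Ab5, Eb5, Bb4.
Carrying that down a 4th forward: F4 → C4.

C4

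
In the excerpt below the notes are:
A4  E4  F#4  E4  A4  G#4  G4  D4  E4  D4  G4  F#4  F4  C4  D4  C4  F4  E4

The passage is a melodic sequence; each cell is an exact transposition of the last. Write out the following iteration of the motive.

Eb4 Bb3 C4 Bb3 Eb4 D4

Unit = 6 notes; the statements start on A4, G4, F4, moving down a 2nd each time.
Statement 4 starts on Eb4 and keeps the same exact contour: Eb4 Bb3 C4 Bb3 Eb4 D4.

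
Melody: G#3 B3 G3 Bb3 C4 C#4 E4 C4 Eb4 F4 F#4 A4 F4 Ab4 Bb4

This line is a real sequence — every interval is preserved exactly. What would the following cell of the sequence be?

Unit = 5 notes; the statements start on G#3, C#4, F#4, moving up a 4th each time.
Statement 4 starts on B4 and keeps the same exact contour: B4 D5 Bb4 Db5 Eb5.

B4 D5 Bb4 Db5 Eb5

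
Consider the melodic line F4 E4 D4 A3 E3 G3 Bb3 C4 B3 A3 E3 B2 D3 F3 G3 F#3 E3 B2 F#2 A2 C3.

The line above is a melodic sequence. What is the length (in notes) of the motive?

Try groups of 7 (3 cells in 21 notes):
F4 E4 D4 A3 E3 G3 Bb3 | C4 B3 A3 E3 B2 D3 F3 | G3 F#3 E3 B2 F#2 A2 C3
Each cell is the previous one down a 4th — so the unit is 7 notes.

7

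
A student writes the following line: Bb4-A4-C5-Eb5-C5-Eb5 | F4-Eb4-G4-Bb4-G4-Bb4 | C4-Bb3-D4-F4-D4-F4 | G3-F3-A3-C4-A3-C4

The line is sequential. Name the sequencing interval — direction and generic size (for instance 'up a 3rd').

The 6-note cells begin on Bb4, F4, C4, G3 — each down a 4th from the last.
Bb4 to F4 is down a 4th.

down a 4th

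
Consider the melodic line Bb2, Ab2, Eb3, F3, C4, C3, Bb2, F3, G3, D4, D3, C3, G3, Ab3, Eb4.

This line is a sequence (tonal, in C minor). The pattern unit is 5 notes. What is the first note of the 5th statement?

The 5-note cells begin on Bb2, C3, D3 — each up a 2nd from the last.
Extending the heads up a 2nd: Eb3 → F3.

F3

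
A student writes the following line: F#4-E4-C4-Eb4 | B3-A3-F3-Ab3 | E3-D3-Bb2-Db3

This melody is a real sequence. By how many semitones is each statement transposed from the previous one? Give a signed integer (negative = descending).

-7

The 4-note cells begin on F#4, B3, E3 — each down a 5th from the last.
F#4→B3 is 59 − 66 = -7 semitones.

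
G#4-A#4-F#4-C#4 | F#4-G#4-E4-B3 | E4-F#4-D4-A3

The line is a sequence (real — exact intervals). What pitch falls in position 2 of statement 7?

Bb3

With 4-note cells, note 2 of each statement runs A#4, G#4, F#4.
Carrying that down a 2nd forward: E4 → D4 → C4 → Bb3.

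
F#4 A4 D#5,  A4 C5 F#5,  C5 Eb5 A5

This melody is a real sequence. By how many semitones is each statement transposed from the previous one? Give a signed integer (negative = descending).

3

With a 3-note motive the entries are F#4, A4, C5, each up a 3rd from the previous.
F#4 to A4 spans +3 semitones.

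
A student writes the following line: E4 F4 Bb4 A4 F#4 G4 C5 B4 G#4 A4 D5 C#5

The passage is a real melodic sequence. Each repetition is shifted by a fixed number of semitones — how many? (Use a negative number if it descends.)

The 4-note cells begin on E4, F#4, G#4 — each up a 2nd from the last.
E4→F#4 is 66 − 64 = 2 semitones.

2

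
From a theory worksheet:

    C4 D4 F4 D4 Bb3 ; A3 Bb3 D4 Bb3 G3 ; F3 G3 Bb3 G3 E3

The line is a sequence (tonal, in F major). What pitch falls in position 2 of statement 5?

The unit is 5 notes. Position-2 pitches of the 3 shown cells: D4, Bb3, G3.
Each moves down a 3rd. Continuing: E3 → C3.

C3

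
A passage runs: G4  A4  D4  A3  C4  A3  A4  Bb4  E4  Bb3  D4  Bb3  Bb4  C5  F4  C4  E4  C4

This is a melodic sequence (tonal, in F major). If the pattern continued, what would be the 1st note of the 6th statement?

Grouping in 6s, the 1st note of each cell is G4, A4, Bb4.
Each moves up a 2nd. Continuing: C5 → D5 → E5.

E5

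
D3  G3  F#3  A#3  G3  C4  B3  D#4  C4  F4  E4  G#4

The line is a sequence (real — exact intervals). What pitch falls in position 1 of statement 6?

With 4-note cells, note 1 of each statement runs D3, G3, C4.
Extending up a 4th: F4 → Bb4 → Eb5.

Eb5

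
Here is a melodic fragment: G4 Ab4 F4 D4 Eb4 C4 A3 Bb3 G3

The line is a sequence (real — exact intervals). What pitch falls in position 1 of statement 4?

E3

Grouping in 3s, the 1st note of each cell is G4, D4, A3.
From A3, down a 4th gives E3.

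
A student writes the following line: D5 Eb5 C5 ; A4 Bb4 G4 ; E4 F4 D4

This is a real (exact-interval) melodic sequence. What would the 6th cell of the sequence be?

With a 3-note motive the entries are D5, A4, E4, each down a 4th from the previous.
Extending down a 4th: B3 → F#3 → C#3.
Statement 6 starts on C#3 and keeps the same exact contour: C#3 D3 B2.

C#3 D3 B2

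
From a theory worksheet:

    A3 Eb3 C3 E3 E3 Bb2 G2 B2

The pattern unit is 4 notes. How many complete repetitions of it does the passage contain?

8 notes in groups of 4 gives 8/4 = 2 statements.
Starts: A3, E3 — each down a 4th.

2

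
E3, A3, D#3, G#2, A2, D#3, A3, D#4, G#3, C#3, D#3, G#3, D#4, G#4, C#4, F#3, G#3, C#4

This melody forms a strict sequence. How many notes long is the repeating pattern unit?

6

Try groups of 6 (3 cells in 18 notes):
E3 A3 D#3 G#2 A2 D#3 | A3 D#4 G#3 C#3 D#3 G#3 | D#4 G#4 C#4 F#3 G#3 C#4
Every group is a transposition up a 4th of the one before; no shorter unit works.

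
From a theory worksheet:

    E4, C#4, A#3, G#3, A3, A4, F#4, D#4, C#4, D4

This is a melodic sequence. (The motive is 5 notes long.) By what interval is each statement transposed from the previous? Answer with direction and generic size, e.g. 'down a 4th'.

Unit = 5 notes; the statements start on E4, A4, moving up a 4th each time.
E4 to A4 is up a 4th.

up a 4th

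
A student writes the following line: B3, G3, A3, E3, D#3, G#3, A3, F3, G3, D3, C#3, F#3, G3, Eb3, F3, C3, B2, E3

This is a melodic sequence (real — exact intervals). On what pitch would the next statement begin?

With a 6-note motive the entries are B3, A3, G3, each down a 2nd from the previous.
One more step down a 2nd gives F3.

F3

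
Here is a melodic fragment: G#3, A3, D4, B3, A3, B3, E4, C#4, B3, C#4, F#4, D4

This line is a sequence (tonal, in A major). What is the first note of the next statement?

The 4-note cells begin on G#3, A3, B3 — each up a 2nd from the last.
The next head, up a 2nd from B3, is C#4.

C#4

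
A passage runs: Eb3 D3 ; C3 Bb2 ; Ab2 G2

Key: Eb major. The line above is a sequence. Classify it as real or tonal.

tonal

Every note is diatonic to Eb major.
Cell 1 has -1 semitones from note 1 to 2, but cell 2 has -2 — the interval quality changes while the contour stays the same, which is the hallmark of a tonal sequence.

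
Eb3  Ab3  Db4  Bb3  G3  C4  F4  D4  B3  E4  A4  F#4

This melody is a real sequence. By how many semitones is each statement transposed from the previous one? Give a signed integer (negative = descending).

With a 4-note motive the entries are Eb3, G3, B3, each up a 3rd from the previous.
Eb3 to G3 spans +4 semitones.

4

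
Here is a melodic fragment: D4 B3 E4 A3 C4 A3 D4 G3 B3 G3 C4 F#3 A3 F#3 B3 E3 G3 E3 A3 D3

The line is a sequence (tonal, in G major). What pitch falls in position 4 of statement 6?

With 4-note cells, note 4 of each statement runs A3, G3, F#3, E3, D3.
Each moves down a 2nd; the next is C3.

C3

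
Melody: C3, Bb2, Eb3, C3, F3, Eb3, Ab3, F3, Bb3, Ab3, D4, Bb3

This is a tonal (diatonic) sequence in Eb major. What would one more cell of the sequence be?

Eb4 D4 G4 Eb4

The 4-note cells begin on C3, F3, Bb3 — each up a 4th from the last.
Statement 4 starts on Eb4 and keeps the same diatonic contour: Eb4 D4 G4 Eb4.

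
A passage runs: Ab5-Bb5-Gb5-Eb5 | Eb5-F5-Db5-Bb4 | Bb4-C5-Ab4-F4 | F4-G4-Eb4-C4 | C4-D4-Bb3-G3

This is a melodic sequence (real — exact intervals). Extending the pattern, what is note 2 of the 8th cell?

With 4-note cells, note 2 of each statement runs Bb5, F5, C5, G4, D4.
Carrying that down a 4th forward: A3 → E3 → B2.

B2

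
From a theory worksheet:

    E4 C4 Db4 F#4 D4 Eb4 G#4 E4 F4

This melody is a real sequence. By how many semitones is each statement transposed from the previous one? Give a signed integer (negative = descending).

Taking 3-note groups, the heads are E4, F#4, G#4: the pattern moves up a 2nd.
Counting half-steps from E4 to F#4: 2.

2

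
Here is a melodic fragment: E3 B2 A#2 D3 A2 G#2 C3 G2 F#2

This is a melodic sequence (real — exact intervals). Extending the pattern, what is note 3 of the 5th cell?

The unit is 3 notes. Position-3 pitches of the 3 shown cells: A#2, G#2, F#2.
Each moves down a 2nd. Continuing: E2 → D2.

D2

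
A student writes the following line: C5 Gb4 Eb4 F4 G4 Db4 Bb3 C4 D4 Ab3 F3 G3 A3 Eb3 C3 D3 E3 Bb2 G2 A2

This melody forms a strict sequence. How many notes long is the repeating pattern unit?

4

There are 20 notes; a 4-note unit gives 5 cells:
C5 Gb4 Eb4 F4 | G4 Db4 Bb3 C4 | D4 Ab3 F3 G3 | A3 Eb3 C3 D3 | E3 Bb2 G2 A2
That's a consistent down a 4th shift per cell, and no other grouping gives one.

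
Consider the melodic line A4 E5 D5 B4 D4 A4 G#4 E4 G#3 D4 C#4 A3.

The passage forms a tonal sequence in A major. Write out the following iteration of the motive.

C#3 G#3 F#3 D3

Unit = 4 notes; the statements start on A4, D4, G#3, moving down a 5th each time.
So cell 4 is C#3 G#3 F#3 D3.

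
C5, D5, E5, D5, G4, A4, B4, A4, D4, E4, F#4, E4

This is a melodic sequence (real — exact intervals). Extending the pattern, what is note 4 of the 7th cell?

G#2

Grouping in 4s, the 4th note of each cell is D5, A4, E4.
Each moves down a 4th. Continuing: B3 → F#3 → C#3 → G#2.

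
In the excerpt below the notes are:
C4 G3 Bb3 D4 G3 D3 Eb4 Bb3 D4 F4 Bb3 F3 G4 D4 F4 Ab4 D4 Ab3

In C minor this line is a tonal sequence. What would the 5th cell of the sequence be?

Unit = 6 notes; the statements start on C4, Eb4, G4, moving up a 3rd each time.
Carrying on: Bb4 → D5.
From D5 the diatonic shape gives D5 Ab4 C5 Eb5 Ab4 Eb4.

D5 Ab4 C5 Eb5 Ab4 Eb4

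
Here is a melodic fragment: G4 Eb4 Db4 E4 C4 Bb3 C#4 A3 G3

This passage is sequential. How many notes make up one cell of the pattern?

3

9 notes total. Splitting into 3 groups of 3:
G4 Eb4 Db4 | E4 C4 Bb3 | C#4 A3 G3
Every group is a transposition down a 3rd of the one before; no shorter unit works.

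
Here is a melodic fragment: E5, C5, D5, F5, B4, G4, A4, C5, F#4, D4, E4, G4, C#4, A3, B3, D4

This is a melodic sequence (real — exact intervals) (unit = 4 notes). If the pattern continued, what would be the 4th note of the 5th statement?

Grouping in 4s, the 4th note of each cell is F5, C5, G4, D4.
One more down a 4th gives A3.

A3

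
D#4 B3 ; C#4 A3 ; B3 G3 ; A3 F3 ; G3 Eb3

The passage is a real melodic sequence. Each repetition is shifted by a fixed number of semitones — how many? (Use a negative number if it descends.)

-2

Unit = 2 notes; the statements start on D#4, C#4, B3, A3, G3, moving down a 2nd each time.
D#4→C#4 is 61 − 63 = -2 semitones.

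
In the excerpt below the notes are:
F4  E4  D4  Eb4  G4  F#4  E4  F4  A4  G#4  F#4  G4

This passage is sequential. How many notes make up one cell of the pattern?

Try groups of 4 (3 cells in 12 notes):
F4 E4 D4 Eb4 | G4 F#4 E4 F4 | A4 G#4 F#4 G4
That's a consistent up a 2nd shift per cell, and no other grouping gives one.

4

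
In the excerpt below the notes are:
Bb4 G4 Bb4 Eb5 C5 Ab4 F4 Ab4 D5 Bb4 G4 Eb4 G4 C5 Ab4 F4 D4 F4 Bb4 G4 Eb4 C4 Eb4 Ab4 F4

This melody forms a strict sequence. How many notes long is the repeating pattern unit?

25 notes total. Splitting into 5 groups of 5:
Bb4 G4 Bb4 Eb5 C5 | Ab4 F4 Ab4 D5 Bb4 | G4 Eb4 G4 C5 Ab4 | F4 D4 F4 Bb4 G4 | Eb4 C4 Eb4 Ab4 F4
Each cell is the previous one down a 2nd — so the unit is 5 notes.

5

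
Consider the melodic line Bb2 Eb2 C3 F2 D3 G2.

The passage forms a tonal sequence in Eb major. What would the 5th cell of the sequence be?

F3 Bb2

The 2-note cells begin on Bb2, C3, D3 — each up a 2nd from the last.
Extending up a 2nd: Eb3 → F3.
Statement 5 starts on F3 and keeps the same diatonic contour: F3 Bb2.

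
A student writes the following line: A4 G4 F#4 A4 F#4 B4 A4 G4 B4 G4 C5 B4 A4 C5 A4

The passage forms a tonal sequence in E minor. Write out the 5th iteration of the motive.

E5 D5 C5 E5 C5

With a 5-note motive the entries are A4, B4, C5, each up a 2nd from the previous.
Extending up a 2nd: D5 → E5.
From E5 the diatonic shape gives E5 D5 C5 E5 C5.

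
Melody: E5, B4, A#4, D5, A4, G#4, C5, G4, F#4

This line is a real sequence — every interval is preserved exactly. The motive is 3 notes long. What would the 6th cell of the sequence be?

Gb4 Db4 C4

The 3-note cells begin on E5, D5, C5 — each down a 2nd from the last.
Extending down a 2nd: Bb4 → Ab4 → Gb4.
Statement 6 starts on Gb4 and keeps the same exact contour: Gb4 Db4 C4.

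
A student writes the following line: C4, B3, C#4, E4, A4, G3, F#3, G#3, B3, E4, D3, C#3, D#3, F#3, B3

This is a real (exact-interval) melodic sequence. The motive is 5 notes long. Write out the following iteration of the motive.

With a 5-note motive the entries are C4, G3, D3, each down a 4th from the previous.
Statement 4 starts on A2 and keeps the same exact contour: A2 G#2 A#2 C#3 F#3.

A2 G#2 A#2 C#3 F#3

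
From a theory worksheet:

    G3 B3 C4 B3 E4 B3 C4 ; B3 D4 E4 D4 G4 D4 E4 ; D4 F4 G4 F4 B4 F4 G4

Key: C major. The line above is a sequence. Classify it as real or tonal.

Every note is diatonic to C major.
Cell 1 has +4 semitones from note 1 to 2, but cell 2 has +3 — the interval quality changes while the contour stays the same, which is the hallmark of a tonal sequence.

tonal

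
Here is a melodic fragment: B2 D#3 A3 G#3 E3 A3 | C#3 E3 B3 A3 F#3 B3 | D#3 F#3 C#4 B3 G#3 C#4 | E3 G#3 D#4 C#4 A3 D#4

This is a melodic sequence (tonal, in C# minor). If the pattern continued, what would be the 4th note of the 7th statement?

F#4

Grouping in 6s, the 4th note of each cell is G#3, A3, B3, C#4.
Each moves up a 2nd. Continuing: D#4 → E4 → F#4.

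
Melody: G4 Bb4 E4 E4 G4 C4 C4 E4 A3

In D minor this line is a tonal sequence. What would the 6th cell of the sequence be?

With a 3-note motive the entries are G4, E4, C4, each down a 3rd from the previous.
Extending down a 3rd: A3 → F3 → D3.
From D3 the diatonic shape gives D3 F3 Bb2.

D3 F3 Bb2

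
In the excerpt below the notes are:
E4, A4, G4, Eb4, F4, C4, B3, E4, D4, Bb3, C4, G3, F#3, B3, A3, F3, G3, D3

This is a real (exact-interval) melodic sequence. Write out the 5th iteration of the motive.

G#2 C#3 B2 G2 A2 E2

The 6-note cells begin on E4, B3, F#3 — each down a 4th from the last.
Continuing the starts: C#3 → G#2.
Statement 5 starts on G#2 and keeps the same exact contour: G#2 C#3 B2 G2 A2 E2.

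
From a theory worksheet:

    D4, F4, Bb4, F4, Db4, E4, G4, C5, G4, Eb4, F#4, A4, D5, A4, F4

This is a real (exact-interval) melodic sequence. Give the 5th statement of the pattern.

A#4 C#5 F#5 C#5 A4

The 5-note cells begin on D4, E4, F#4 — each up a 2nd from the last.
Carrying on: G#4 → A#4.
Statement 5 starts on A#4 and keeps the same exact contour: A#4 C#5 F#5 C#5 A4.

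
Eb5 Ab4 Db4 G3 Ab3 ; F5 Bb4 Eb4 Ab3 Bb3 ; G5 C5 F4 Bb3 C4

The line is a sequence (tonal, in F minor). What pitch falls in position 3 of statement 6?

The unit is 5 notes. Position-3 pitches of the 3 shown cells: Db4, Eb4, F4.
Each moves up a 2nd. Continuing: G4 → Ab4 → Bb4.

Bb4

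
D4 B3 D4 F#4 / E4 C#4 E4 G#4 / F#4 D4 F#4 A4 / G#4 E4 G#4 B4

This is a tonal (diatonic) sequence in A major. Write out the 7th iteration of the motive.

With a 4-note motive the entries are D4, E4, F#4, G#4, each up a 2nd from the previous.
Extending up a 2nd: A4 → B4 → C#5.
From C#5 the diatonic shape gives C#5 A4 C#5 E5.

C#5 A4 C#5 E5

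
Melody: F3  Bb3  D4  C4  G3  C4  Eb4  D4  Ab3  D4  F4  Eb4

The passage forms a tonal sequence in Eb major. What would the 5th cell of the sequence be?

With a 4-note motive the entries are F3, G3, Ab3, each up a 2nd from the previous.
Carrying on: Bb3 → C4.
Statement 5 starts on C4 and keeps the same diatonic contour: C4 F4 Ab4 G4.

C4 F4 Ab4 G4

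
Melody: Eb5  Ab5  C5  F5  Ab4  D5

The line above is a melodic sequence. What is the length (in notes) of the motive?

2

There are 6 notes; a 2-note unit gives 3 cells:
Eb5 Ab5 | C5 F5 | Ab4 D5
That's a consistent down a 3rd shift per cell, and no other grouping gives one.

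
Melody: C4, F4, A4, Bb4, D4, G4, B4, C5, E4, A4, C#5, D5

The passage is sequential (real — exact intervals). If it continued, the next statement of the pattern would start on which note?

Taking 4-note groups, the heads are C4, D4, E4: the pattern moves up a 2nd.
The next head, up a 2nd from E4, is F#4.

F#4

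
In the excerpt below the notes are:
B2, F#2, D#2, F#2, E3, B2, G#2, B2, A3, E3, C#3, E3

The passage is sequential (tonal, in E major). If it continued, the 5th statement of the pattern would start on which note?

With a 4-note motive the entries are B2, E3, A3, each up a 4th from the previous.
Continuing: D#4 → G#4. Statement 5 starts on G#4.

G#4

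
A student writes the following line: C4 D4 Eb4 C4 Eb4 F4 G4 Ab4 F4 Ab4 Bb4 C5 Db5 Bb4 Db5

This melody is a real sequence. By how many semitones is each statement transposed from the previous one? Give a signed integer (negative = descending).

The 5-note cells begin on C4, F4, Bb4 — each up a 4th from the last.
C4→F4 is 65 − 60 = 5 semitones.

5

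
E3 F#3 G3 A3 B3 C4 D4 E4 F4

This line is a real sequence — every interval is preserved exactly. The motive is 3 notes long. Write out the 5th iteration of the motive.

C5 D5 Eb5

Unit = 3 notes; the statements start on E3, A3, D4, moving up a 4th each time.
Carrying on: G4 → C5.
So cell 5 is C5 D5 Eb5.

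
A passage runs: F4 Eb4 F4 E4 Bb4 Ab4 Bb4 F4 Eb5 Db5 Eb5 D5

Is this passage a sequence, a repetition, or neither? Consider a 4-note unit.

neither

Note 4 of cell 2 is F4; if this were a sequence it would be A4. No unit length gives a consistent transposition pattern.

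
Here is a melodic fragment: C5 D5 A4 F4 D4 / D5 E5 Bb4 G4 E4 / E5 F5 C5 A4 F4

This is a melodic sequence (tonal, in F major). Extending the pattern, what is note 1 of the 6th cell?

A5

With 5-note cells, note 1 of each statement runs C5, D5, E5.
Each moves up a 2nd. Continuing: F5 → G5 → A5.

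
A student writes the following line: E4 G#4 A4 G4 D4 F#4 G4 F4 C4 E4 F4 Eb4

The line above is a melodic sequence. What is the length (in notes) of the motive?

4

Try groups of 4 (3 cells in 12 notes):
E4 G#4 A4 G4 | D4 F#4 G4 F4 | C4 E4 F4 Eb4
Each cell is the previous one down a 2nd — so the unit is 4 notes.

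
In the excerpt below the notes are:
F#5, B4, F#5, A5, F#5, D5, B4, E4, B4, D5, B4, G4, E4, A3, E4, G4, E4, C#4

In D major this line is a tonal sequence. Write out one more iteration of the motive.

With a 6-note motive the entries are F#5, B4, E4, each down a 5th from the previous.
So cell 4 is A3 D3 A3 C#4 A3 F#3.

A3 D3 A3 C#4 A3 F#3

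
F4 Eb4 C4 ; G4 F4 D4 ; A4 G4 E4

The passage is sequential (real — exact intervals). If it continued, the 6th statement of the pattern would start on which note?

With a 3-note motive the entries are F4, G4, A4, each up a 2nd from the previous.
Continuing: B4 → C#5 → D#5. Statement 6 starts on D#5.

D#5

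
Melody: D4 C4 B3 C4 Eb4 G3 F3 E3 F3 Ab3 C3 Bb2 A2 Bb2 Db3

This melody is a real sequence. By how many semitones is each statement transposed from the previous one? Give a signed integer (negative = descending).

The 5-note cells begin on D4, G3, C3 — each down a 5th from the last.
D4 to G3 spans -7 semitones.

-7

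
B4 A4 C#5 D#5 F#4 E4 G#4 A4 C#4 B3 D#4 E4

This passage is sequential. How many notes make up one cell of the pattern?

There are 12 notes; a 4-note unit gives 3 cells:
B4 A4 C#5 D#5 | F#4 E4 G#4 A4 | C#4 B3 D#4 E4
That's a consistent down a 4th shift per cell, and no other grouping gives one.

4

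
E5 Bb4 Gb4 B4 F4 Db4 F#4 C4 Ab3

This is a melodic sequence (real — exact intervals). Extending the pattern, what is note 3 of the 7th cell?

With 3-note cells, note 3 of each statement runs Gb4, Db4, Ab3.
Carrying that down a 4th forward: Eb3 → Bb2 → F2 → C2.

C2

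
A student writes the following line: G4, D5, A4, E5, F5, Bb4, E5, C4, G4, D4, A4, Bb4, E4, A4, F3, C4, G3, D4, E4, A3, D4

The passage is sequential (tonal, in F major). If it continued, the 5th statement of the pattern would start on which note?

E2

Unit = 7 notes; the statements start on G4, C4, F3, moving down a 5th each time.
Continuing: Bb2 → E2. Statement 5 starts on E2.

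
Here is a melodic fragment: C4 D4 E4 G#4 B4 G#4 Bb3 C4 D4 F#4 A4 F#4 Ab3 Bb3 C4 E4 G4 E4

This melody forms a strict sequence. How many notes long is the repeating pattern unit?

There are 18 notes; a 6-note unit gives 3 cells:
C4 D4 E4 G#4 B4 G#4 | Bb3 C4 D4 F#4 A4 F#4 | Ab3 Bb3 C4 E4 G4 E4
Each cell is the previous one down a 2nd — so the unit is 6 notes.

6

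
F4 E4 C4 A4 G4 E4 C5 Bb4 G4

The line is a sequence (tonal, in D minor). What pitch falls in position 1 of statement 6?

Bb5

With 3-note cells, note 1 of each statement runs F4, A4, C5.
Carrying that up a 3rd forward: E5 → G5 → Bb5.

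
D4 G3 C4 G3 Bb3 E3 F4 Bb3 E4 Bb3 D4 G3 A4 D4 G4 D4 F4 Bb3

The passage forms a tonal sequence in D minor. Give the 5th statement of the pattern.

E5 A4 D5 A4 C5 F4

The 6-note cells begin on D4, F4, A4 — each up a 3rd from the last.
Carrying on: C5 → E5.
So cell 5 is E5 A4 D5 A4 C5 F4.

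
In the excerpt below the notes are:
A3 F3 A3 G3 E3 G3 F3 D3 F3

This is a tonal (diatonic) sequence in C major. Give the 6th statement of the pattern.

Unit = 3 notes; the statements start on A3, G3, F3, moving down a 2nd each time.
Extending down a 2nd: E3 → D3 → C3.
Statement 6 starts on C3 and keeps the same diatonic contour: C3 A2 C3.

C3 A2 C3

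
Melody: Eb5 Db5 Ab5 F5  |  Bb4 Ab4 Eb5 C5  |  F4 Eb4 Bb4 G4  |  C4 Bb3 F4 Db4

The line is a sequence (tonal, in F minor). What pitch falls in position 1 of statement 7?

Ab2

Grouping in 4s, the 1st note of each cell is Eb5, Bb4, F4, C4.
Extending down a 4th: G3 → Db3 → Ab2.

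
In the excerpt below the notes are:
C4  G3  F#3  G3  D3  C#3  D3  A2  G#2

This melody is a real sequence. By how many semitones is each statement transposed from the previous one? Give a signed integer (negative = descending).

-5

With a 3-note motive the entries are C4, G3, D3, each down a 4th from the previous.
Counting half-steps from C4 to G3: -5.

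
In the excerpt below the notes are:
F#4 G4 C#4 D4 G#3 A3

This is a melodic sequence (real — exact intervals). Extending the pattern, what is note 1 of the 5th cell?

A#2

The unit is 2 notes. Position-1 pitches of the 3 shown cells: F#4, C#4, G#3.
Carrying that down a 4th forward: D#3 → A#2.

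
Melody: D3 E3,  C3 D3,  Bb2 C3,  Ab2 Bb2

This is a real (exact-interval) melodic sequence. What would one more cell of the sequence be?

Unit = 2 notes; the statements start on D3, C3, Bb2, Ab2, moving down a 2nd each time.
So cell 5 is Gb2 Ab2.

Gb2 Ab2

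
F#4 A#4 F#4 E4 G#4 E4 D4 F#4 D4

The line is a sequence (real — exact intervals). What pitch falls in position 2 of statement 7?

Bb3

Grouping in 3s, the 2nd note of each cell is A#4, G#4, F#4.
Extending down a 2nd: E4 → D4 → C4 → Bb3.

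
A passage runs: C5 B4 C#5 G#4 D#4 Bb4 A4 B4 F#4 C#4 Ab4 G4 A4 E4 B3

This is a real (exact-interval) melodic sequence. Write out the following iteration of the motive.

Gb4 F4 G4 D4 A3

With a 5-note motive the entries are C5, Bb4, Ab4, each down a 2nd from the previous.
So cell 4 is Gb4 F4 G4 D4 A3.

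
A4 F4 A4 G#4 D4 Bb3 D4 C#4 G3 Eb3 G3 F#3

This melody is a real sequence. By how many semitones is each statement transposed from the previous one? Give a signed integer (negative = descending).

Taking 4-note groups, the heads are A4, D4, G3: the pattern moves down a 5th.
A4→D4 is 62 − 69 = -7 semitones.

-7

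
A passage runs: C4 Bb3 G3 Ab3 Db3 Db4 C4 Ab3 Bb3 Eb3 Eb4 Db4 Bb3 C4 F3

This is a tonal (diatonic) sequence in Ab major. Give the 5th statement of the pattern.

The 5-note cells begin on C4, Db4, Eb4 — each up a 2nd from the last.
Extending up a 2nd: F4 → G4.
From G4 the diatonic shape gives G4 F4 Db4 Eb4 Ab3.

G4 F4 Db4 Eb4 Ab3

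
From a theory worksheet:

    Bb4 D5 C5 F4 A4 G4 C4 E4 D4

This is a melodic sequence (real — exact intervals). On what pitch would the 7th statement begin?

E2

Taking 3-note groups, the heads are Bb4, F4, C4: the pattern moves down a 4th.
Extending the heads down a 4th: G3 → D3 → A2 → E2.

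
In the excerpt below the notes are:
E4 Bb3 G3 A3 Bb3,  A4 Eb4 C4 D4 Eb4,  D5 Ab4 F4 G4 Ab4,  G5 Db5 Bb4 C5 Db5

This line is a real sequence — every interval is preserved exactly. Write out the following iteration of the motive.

C6 Gb5 Eb5 F5 Gb5

With a 5-note motive the entries are E4, A4, D5, G5, each up a 4th from the previous.
Statement 5 starts on C6 and keeps the same exact contour: C6 Gb5 Eb5 F5 Gb5.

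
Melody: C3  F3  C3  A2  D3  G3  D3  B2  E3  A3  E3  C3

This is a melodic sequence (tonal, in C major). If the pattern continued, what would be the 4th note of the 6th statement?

F3

With 4-note cells, note 4 of each statement runs A2, B2, C3.
Extending up a 2nd: D3 → E3 → F3.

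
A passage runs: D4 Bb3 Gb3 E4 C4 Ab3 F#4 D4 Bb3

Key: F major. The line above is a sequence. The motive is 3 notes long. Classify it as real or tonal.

Each cell has the same semitone pattern (-4, -4) — intervals are preserved exactly.
And Gb3 lies outside F major, so the sequence is real rather than tonal.

real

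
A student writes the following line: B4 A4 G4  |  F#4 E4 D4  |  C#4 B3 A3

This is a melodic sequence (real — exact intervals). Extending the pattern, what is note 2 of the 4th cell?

F#3

The unit is 3 notes. Position-2 pitches of the 3 shown cells: A4, E4, B3.
Each moves down a 4th; the next is F#3.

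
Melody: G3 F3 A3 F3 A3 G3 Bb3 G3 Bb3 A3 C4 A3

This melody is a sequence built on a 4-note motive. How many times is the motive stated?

12 notes in groups of 4 gives 12/4 = 3 statements.
Starts: G3, A3, Bb3 — each up a 2nd.

3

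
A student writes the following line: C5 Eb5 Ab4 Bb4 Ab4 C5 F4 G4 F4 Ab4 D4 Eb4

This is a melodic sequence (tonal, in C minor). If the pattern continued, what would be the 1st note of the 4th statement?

D4

The unit is 4 notes. Position-1 pitches of the 3 shown cells: C5, Ab4, F4.
One more down a 3rd gives D4.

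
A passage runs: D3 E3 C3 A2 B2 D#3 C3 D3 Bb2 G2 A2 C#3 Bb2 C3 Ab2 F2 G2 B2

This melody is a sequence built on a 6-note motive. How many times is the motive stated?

3

18 notes in groups of 6 gives 18/6 = 3 statements.
Starts: D3, C3, Bb2 — each down a 2nd.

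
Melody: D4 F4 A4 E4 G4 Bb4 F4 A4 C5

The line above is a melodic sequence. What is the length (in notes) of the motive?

9 notes total. Splitting into 3 groups of 3:
D4 F4 A4 | E4 G4 Bb4 | F4 A4 C5
Each cell is the previous one up a 2nd — so the unit is 3 notes.

3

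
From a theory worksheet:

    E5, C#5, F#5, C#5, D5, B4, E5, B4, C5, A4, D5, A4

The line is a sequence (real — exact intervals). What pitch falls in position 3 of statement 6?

Ab4

The unit is 4 notes. Position-3 pitches of the 3 shown cells: F#5, E5, D5.
Extending down a 2nd: C5 → Bb4 → Ab4.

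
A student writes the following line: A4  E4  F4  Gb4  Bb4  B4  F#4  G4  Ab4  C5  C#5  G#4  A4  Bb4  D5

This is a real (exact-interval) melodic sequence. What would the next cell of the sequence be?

D#5 A#4 B4 C5 E5

Unit = 5 notes; the statements start on A4, B4, C#5, moving up a 2nd each time.
Statement 4 starts on D#5 and keeps the same exact contour: D#5 A#4 B4 C5 E5.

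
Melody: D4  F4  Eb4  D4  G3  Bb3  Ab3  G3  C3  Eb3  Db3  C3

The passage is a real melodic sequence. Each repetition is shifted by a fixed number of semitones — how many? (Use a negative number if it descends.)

Unit = 4 notes; the statements start on D4, G3, C3, moving down a 5th each time.
D4 to G3 spans -7 semitones.

-7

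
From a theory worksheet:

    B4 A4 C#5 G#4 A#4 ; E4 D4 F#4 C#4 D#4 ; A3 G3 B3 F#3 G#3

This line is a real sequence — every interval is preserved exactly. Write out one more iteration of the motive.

D3 C3 E3 B2 C#3

Taking 5-note groups, the heads are B4, E4, A3: the pattern moves down a 5th.
From D3 the exact shape gives D3 C3 E3 B2 C#3.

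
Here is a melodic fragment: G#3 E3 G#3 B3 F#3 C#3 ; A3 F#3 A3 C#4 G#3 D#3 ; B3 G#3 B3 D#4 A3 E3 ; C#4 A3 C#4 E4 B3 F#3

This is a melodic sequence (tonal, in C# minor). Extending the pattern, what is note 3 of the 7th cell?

With 6-note cells, note 3 of each statement runs G#3, A3, B3, C#4.
Each moves up a 2nd. Continuing: D#4 → E4 → F#4.

F#4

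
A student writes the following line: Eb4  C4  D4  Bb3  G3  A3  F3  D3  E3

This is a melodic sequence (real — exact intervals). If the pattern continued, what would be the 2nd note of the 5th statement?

The unit is 3 notes. Position-2 pitches of the 3 shown cells: C4, G3, D3.
Extending down a 4th: A2 → E2.

E2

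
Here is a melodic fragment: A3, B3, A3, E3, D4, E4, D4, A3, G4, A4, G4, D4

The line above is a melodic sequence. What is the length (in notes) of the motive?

4

12 notes total. Splitting into 3 groups of 4:
A3 B3 A3 E3 | D4 E4 D4 A3 | G4 A4 G4 D4
Each cell is the previous one up a 4th — so the unit is 4 notes.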